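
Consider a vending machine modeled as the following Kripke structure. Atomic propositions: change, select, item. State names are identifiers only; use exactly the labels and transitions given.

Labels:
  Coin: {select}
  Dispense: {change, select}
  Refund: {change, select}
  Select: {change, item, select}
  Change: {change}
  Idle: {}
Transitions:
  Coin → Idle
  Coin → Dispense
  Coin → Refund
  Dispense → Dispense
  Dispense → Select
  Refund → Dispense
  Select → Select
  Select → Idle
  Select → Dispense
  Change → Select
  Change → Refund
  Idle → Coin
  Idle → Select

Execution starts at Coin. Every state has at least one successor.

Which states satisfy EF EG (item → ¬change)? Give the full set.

{Coin, Dispense, Refund, Select, Change, Idle}

States satisfying EG (item → ¬change): {Coin, Dispense, Refund, Change, Idle}.
States satisfying EF EG (item → ¬change): {Coin, Dispense, Refund, Select, Change, Idle}.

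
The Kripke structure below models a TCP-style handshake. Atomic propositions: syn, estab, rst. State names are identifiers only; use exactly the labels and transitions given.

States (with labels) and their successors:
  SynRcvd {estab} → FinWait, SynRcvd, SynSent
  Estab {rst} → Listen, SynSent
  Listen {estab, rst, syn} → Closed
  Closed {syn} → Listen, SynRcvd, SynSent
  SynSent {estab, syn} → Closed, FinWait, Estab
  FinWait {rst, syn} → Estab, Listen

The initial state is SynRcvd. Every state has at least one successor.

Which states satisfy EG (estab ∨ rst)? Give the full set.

{SynRcvd, Estab, SynSent, FinWait}

States satisfying estab ∨ rst: {SynRcvd, Estab, Listen, SynSent, FinWait}.
States satisfying EG (estab ∨ rst): {SynRcvd, Estab, SynSent, FinWait}.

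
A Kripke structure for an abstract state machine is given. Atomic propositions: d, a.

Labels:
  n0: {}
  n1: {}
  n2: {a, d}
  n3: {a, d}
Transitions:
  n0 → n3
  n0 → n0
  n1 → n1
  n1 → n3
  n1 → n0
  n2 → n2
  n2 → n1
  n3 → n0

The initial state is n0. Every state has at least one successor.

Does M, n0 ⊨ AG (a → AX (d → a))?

States satisfying a → AX (d → a): {n0, n1, n2, n3}.
States satisfying AG (a → AX (d → a)): {n0, n1, n2, n3}.
Every state reachable from n0 satisfies a → AX (d → a).
n0 ∈ Sat(AG (a → AX (d → a))).

Satisfied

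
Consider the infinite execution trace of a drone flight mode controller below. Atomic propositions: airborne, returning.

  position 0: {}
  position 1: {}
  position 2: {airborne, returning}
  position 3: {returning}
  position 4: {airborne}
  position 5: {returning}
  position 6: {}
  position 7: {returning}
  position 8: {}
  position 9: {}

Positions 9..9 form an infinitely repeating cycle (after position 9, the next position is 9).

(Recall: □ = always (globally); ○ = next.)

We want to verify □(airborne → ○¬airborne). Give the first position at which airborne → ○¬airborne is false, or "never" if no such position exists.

airborne → ○¬airborne holds at every position 0..9, and those are all the positions the trace ever visits, so the invariant □(airborne → ○¬airborne) is never violated.

never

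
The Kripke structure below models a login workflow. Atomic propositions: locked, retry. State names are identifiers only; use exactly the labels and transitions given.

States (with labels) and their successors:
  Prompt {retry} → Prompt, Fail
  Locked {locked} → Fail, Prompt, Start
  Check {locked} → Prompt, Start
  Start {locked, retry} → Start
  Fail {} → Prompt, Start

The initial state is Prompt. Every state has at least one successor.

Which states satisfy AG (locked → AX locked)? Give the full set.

States satisfying locked → AX locked: {Prompt, Start, Fail}.
States satisfying AG (locked → AX locked): {Prompt, Start, Fail}.

{Prompt, Start, Fail}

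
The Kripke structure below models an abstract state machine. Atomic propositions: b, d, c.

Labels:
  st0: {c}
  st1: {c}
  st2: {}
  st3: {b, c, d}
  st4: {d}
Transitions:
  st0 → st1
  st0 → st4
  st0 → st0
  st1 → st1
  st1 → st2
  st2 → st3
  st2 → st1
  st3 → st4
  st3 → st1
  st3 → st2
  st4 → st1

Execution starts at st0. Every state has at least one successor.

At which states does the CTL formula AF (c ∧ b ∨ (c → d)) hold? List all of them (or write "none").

States satisfying c ∧ b ∨ (c → d): {st2, st3, st4}.
States satisfying AF (c ∧ b ∨ (c → d)): {st2, st3, st4}.

{st2, st3, st4}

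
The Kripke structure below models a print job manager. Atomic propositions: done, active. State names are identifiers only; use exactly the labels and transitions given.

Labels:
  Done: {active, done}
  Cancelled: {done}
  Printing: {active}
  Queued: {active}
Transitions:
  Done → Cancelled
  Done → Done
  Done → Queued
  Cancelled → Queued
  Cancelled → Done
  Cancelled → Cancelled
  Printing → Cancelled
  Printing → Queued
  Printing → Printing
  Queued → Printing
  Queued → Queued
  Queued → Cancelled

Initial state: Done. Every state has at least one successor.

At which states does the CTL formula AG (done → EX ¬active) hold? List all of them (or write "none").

States satisfying done → EX ¬active: {Done, Cancelled, Printing, Queued}.
States satisfying AG (done → EX ¬active): {Done, Cancelled, Printing, Queued}.

{Done, Cancelled, Printing, Queued}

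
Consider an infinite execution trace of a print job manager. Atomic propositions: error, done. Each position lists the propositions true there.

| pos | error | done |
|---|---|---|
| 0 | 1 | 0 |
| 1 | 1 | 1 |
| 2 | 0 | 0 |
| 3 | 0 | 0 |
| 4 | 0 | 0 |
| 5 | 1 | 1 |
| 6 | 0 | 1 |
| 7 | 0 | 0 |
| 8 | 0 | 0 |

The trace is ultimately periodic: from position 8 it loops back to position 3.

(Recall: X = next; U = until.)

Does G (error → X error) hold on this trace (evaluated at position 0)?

Violated

error → X error must hold at every position from 0 onward. It fails at position 1, so G (error → X error) is false.
Positions where error holds: 0, 1, 5.
Check X error at each: 0→ok, 1→fails, 5→fails.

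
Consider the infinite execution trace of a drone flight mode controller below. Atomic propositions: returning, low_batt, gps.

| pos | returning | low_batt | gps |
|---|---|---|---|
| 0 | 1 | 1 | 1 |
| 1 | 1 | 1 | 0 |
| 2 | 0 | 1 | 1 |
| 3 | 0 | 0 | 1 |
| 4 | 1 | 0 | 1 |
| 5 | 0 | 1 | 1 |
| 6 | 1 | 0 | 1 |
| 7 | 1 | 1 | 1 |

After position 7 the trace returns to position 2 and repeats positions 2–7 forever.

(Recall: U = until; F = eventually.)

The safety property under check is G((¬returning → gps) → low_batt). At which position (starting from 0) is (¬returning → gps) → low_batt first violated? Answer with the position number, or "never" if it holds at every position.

Check (¬returning → gps) → low_batt at each position in order: 0 ✓, 1 ✓, 2 ✓.
At position 3 the labels are {gps}, so (¬returning → gps) → low_batt is false there. This is the first violation.

3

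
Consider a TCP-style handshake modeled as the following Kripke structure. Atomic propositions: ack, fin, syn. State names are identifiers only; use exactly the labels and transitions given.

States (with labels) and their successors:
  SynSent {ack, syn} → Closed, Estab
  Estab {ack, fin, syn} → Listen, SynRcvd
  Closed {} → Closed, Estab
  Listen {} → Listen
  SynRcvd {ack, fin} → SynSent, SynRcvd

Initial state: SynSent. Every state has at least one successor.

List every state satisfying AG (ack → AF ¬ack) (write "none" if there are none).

States satisfying ack → AF ¬ack: {Closed, Listen}.
States satisfying AG (ack → AF ¬ack): {Listen}.

{Listen}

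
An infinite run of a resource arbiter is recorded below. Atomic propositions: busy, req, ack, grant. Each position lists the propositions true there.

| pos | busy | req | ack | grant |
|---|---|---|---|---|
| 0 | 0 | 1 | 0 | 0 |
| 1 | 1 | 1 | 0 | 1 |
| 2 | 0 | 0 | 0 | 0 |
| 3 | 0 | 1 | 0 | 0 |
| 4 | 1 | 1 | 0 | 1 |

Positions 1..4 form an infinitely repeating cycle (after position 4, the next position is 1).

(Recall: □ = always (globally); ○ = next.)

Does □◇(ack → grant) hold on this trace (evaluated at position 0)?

Satisfied

◇(ack → grant) holds at every position 0..4, and those are all positions ever visited, so □◇(ack → grant) holds.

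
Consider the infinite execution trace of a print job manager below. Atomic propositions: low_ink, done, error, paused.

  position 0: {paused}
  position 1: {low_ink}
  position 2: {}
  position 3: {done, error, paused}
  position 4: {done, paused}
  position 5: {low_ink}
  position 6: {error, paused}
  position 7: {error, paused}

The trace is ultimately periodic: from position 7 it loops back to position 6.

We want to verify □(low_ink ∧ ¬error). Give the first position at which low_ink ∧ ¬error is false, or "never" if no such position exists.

0

At position 0 the labels are {paused}, so low_ink ∧ ¬error is false there. This is the first violation.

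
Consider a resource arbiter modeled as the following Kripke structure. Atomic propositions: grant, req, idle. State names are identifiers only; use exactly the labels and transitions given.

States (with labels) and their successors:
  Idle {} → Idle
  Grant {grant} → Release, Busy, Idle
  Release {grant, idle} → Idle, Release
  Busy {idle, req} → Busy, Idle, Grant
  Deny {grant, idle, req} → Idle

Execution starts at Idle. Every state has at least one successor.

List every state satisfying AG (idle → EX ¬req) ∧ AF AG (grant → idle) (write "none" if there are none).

States satisfying idle → EX ¬req: {Idle, Grant, Release, Busy, Deny}.
States satisfying AG (idle → EX ¬req): {Idle, Grant, Release, Busy, Deny}.
States satisfying AG (grant → idle): {Idle, Release, Deny}.
States satisfying AF AG (grant → idle): {Idle, Release, Deny}.
States satisfying AG (idle → EX ¬req) ∧ AF AG (grant → idle): {Idle, Release, Deny}.

{Idle, Release, Deny}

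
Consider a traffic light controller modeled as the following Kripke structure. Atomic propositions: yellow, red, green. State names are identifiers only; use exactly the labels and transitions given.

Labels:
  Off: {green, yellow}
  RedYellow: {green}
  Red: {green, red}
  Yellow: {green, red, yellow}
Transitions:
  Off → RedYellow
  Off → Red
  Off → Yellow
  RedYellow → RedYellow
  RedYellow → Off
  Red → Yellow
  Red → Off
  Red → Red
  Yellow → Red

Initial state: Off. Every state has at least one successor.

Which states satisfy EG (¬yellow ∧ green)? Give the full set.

{RedYellow, Red}

States satisfying ¬yellow ∧ green: {RedYellow, Red}.
States satisfying EG (¬yellow ∧ green): {RedYellow, Red}.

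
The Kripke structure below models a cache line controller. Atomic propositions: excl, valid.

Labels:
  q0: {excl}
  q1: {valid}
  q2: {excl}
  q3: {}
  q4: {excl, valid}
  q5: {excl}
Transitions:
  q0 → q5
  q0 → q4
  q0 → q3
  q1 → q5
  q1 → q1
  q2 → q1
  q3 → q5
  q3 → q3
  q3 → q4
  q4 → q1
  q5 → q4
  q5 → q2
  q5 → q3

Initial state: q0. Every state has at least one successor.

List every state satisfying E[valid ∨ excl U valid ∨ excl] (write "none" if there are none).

States satisfying valid ∨ excl: {q0, q1, q2, q4, q5}.
States satisfying E[valid ∨ excl U valid ∨ excl]: {q0, q1, q2, q4, q5}.

{q0, q1, q2, q4, q5}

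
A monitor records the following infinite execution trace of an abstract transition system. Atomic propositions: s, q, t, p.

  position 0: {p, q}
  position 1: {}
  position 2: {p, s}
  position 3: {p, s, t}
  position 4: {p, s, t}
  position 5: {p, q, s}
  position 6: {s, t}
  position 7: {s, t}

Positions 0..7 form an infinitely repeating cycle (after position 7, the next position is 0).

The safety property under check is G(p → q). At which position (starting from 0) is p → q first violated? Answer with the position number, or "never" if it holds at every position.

Check p → q at each position in order: 0 ✓, 1 ✓.
At position 2 the labels are {p, s}, so p → q is false there. This is the first violation.

2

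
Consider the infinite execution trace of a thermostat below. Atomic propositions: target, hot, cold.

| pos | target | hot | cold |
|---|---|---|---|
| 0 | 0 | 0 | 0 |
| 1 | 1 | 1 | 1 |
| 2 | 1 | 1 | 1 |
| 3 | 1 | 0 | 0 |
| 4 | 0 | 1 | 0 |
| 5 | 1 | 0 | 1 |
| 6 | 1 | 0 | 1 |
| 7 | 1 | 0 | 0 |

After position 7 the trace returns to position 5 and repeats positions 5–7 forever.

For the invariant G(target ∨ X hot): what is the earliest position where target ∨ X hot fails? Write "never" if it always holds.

4

Check target ∨ X hot at each position in order: 0 ✓, 1 ✓, 2 ✓, 3 ✓.
At position 4 the labels are {hot} and the next position 5 has {cold, target}, so target ∨ X hot is false there. This is the first violation.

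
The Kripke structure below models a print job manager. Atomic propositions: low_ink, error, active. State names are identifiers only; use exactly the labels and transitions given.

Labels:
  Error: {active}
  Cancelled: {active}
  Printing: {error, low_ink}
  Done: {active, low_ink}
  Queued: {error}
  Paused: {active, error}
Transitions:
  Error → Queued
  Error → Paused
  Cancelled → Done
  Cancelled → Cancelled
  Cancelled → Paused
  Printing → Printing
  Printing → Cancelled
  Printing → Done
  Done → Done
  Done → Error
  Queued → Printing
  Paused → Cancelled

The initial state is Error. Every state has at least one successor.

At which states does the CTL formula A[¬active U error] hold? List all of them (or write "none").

{Printing, Queued, Paused}

States satisfying ¬active: {Printing, Queued}.
States satisfying error: {Printing, Queued, Paused}.
States satisfying A[¬active U error]: {Printing, Queued, Paused}.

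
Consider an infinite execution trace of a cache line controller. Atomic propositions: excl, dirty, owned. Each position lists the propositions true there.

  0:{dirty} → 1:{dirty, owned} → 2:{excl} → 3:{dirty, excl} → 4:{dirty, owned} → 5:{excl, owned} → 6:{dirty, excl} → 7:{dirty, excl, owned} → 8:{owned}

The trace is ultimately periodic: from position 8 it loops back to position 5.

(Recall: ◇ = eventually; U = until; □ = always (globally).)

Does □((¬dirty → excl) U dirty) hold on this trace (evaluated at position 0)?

(¬dirty → excl) U dirty must hold at every position from 0 onward. It fails at position 8, so □((¬dirty → excl) U dirty) is false.

No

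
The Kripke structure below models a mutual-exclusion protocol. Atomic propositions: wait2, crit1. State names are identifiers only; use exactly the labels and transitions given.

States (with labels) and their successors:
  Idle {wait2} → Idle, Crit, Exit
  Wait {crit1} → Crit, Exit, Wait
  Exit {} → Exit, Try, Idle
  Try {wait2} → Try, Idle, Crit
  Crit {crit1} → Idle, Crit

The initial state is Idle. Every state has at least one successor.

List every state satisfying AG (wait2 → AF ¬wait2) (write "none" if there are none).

States satisfying wait2 → AF ¬wait2: {Wait, Exit, Crit}.
States satisfying AG (wait2 → AF ¬wait2): ∅.

none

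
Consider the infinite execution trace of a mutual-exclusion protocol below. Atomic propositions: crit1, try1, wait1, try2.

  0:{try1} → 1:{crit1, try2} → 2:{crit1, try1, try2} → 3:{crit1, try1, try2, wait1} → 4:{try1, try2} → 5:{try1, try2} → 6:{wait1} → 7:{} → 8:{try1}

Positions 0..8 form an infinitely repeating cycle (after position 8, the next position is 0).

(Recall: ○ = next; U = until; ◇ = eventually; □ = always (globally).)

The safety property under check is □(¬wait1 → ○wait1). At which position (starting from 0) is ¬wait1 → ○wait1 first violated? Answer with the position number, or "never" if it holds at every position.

0

At position 0 the labels are {try1} and the next position 1 has {crit1, try2}, so ¬wait1 → ○wait1 is false there. This is the first violation.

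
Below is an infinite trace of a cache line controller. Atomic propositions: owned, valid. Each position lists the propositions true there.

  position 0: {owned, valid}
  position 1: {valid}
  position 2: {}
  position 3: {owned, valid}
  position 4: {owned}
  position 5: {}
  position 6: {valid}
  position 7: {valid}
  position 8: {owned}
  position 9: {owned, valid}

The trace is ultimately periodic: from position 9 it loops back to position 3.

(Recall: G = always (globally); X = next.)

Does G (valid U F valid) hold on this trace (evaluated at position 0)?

Holds

valid U F valid holds at every position 0..9, and those are all positions ever visited, so G (valid U F valid) holds.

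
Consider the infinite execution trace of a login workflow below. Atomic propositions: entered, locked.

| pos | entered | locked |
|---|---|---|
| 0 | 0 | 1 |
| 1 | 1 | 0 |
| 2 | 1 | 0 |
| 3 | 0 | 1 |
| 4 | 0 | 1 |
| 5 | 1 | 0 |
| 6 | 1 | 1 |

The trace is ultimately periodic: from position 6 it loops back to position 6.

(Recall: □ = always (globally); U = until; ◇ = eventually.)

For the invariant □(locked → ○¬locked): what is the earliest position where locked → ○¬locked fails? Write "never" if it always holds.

Check locked → ○¬locked at each position in order: 0 ✓, 1 ✓, 2 ✓.
At position 3 the labels are {locked} and the next position 4 has {locked}, so locked → ○¬locked is false there. This is the first violation.

3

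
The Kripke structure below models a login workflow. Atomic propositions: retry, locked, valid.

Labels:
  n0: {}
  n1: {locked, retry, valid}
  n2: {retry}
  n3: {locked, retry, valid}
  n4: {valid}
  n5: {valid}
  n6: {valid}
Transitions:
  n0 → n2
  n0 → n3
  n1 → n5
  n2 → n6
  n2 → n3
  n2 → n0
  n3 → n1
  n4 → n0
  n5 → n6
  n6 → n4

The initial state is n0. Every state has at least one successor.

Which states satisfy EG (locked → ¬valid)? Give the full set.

States satisfying locked → ¬valid: {n0, n2, n4, n5, n6}.
States satisfying EG (locked → ¬valid): {n0, n2, n4, n5, n6}.

{n0, n2, n4, n5, n6}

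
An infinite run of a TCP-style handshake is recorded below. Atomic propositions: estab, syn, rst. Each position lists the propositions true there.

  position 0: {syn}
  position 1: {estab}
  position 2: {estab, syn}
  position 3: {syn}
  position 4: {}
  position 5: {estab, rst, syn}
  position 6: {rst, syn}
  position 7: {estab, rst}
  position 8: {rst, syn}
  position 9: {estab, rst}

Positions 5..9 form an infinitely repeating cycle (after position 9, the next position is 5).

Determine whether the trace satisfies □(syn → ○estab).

Violated

syn → ○estab must hold at every position from 0 onward. It fails at position 2, so □(syn → ○estab) is false.
Positions where syn holds: 0, 2, 3, 5, 6, 8.
Check ○estab at each: 0→ok, 2→fails, 3→fails, 5→fails, 6→ok, 8→ok.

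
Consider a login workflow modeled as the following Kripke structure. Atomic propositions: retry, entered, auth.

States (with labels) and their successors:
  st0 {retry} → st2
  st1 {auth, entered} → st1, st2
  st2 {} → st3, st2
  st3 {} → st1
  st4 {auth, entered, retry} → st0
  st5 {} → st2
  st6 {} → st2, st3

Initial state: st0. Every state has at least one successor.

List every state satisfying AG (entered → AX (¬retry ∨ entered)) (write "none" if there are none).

{st0, st1, st2, st3, st5, st6}

States satisfying entered → AX (¬retry ∨ entered): {st0, st1, st2, st3, st5, st6}.
States satisfying AG (entered → AX (¬retry ∨ entered)): {st0, st1, st2, st3, st5, st6}.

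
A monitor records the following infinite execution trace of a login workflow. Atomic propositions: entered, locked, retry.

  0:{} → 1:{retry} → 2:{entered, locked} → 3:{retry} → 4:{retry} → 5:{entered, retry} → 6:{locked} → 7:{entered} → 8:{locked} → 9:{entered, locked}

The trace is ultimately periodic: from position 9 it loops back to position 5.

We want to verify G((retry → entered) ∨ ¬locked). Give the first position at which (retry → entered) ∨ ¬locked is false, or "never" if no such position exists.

never

(retry → entered) ∨ ¬locked holds at every position 0..9, and those are all the positions the trace ever visits, so the invariant G((retry → entered) ∨ ¬locked) is never violated.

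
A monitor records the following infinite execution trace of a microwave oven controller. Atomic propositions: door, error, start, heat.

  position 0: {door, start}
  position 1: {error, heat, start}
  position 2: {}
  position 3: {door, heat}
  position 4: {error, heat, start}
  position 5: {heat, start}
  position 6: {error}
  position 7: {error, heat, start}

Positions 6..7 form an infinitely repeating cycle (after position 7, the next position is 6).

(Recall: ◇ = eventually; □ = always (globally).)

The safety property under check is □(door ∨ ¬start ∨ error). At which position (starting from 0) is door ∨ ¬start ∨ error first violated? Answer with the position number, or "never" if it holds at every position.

Check door ∨ ¬start ∨ error at each position in order: 0 ✓, 1 ✓, 2 ✓, 3 ✓, 4 ✓.
At position 5 the labels are {heat, start}, so door ∨ ¬start ∨ error is false there. This is the first violation.

5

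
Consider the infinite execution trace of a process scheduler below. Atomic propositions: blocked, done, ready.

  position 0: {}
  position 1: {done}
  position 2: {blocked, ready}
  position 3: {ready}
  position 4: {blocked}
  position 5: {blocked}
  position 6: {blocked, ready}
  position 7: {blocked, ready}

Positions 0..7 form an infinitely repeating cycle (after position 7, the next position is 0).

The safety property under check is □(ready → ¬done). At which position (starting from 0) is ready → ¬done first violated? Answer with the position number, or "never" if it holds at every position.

never

ready → ¬done holds at every position 0..7, and those are all the positions the trace ever visits, so the invariant □(ready → ¬done) is never violated.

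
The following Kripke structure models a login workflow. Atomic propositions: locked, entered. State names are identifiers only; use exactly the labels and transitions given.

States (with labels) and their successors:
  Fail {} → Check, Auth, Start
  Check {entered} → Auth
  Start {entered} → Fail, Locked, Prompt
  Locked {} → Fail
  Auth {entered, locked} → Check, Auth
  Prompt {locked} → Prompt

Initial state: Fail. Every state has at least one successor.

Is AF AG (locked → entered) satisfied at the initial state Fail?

States satisfying AG (locked → entered): {Check, Auth}.
States satisfying AF AG (locked → entered): {Check, Auth}.
There is a path from Fail along which AG (locked → entered) never holds.
Fail ∉ Sat(AF AG (locked → entered)).

Does not hold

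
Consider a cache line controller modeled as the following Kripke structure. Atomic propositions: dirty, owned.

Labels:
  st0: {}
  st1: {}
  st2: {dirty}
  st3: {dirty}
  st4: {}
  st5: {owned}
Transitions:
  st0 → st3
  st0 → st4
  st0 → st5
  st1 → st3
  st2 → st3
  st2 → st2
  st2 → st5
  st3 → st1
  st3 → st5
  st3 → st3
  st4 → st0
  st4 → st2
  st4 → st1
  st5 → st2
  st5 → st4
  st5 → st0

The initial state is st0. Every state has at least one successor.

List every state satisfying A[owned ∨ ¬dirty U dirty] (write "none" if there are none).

States satisfying owned ∨ ¬dirty: {st0, st1, st4, st5}.
States satisfying dirty: {st2, st3}.
States satisfying A[owned ∨ ¬dirty U dirty]: {st1, st2, st3}.

{st1, st2, st3}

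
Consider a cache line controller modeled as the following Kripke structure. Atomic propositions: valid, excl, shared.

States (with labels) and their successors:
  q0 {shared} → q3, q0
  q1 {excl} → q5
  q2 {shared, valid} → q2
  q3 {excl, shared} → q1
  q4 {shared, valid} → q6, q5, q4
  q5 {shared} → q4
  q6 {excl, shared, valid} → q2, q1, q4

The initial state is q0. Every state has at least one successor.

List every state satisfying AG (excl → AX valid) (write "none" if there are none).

States satisfying excl → AX valid: {q0, q2, q4, q5}.
States satisfying AG (excl → AX valid): {q2}.

{q2}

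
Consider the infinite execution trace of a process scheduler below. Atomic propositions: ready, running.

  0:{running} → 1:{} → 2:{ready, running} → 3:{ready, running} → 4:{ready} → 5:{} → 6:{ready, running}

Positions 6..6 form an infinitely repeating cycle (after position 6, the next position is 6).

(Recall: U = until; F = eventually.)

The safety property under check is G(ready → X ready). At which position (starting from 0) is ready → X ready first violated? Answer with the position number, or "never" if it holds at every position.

4

Check ready → X ready at each position in order: 0 ✓, 1 ✓, 2 ✓, 3 ✓.
At position 4 the labels are {ready} and the next position 5 has {}, so ready → X ready is false there. This is the first violation.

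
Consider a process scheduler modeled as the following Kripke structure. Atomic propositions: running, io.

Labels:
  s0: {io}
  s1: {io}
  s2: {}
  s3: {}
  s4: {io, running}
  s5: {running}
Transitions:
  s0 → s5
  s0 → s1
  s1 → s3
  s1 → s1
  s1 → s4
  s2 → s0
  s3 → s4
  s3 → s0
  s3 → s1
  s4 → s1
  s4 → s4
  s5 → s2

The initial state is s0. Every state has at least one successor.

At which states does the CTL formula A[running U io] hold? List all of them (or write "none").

{s0, s1, s4}

States satisfying running: {s4, s5}.
States satisfying io: {s0, s1, s4}.
States satisfying A[running U io]: {s0, s1, s4}.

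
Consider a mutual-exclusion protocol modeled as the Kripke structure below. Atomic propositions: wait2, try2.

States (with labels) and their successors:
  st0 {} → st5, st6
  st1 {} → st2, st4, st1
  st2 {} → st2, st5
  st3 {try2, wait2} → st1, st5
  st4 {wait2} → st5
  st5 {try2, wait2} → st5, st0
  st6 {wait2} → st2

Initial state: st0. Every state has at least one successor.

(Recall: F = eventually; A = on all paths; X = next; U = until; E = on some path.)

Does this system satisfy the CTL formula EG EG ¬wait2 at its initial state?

Violated

States satisfying EG ¬wait2: {st1, st2}.
States satisfying EG EG ¬wait2: {st1, st2}.
No suitable path/successor from st0 witnesses the formula.
st0 ∉ Sat(EG EG ¬wait2).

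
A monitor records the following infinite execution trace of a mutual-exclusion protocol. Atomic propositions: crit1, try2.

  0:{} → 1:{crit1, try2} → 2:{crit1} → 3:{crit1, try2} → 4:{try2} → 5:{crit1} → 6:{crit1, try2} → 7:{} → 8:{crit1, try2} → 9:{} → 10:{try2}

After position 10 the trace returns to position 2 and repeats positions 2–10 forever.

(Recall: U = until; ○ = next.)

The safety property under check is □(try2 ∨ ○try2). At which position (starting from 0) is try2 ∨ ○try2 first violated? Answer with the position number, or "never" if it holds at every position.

never

try2 ∨ ○try2 holds at every position 0..10, and those are all the positions the trace ever visits, so the invariant □(try2 ∨ ○try2) is never violated.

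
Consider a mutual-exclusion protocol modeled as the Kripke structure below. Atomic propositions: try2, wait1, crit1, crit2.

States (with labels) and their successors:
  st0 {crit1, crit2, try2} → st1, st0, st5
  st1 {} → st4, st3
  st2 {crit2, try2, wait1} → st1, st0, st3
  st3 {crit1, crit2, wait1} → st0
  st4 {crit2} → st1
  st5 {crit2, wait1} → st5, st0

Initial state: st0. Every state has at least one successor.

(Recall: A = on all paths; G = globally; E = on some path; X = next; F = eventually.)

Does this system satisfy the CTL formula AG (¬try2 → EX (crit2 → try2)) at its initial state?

States satisfying ¬try2 → EX (crit2 → try2): {st0, st2, st3, st4, st5}.
States satisfying AG (¬try2 → EX (crit2 → try2)): ∅.
st1 is reachable from st0 and violates ¬try2 → EX (crit2 → try2), so AG fails at st0.
st0 ∉ Sat(AG (¬try2 → EX (crit2 → try2))).

Does not hold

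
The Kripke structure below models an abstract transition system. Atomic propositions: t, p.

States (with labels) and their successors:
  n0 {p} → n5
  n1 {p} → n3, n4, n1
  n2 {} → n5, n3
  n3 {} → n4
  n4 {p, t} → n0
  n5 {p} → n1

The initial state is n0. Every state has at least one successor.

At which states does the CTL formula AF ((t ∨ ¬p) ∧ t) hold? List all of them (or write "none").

{n3, n4}

States satisfying (t ∨ ¬p) ∧ t: {n4}.
States satisfying AF ((t ∨ ¬p) ∧ t): {n3, n4}.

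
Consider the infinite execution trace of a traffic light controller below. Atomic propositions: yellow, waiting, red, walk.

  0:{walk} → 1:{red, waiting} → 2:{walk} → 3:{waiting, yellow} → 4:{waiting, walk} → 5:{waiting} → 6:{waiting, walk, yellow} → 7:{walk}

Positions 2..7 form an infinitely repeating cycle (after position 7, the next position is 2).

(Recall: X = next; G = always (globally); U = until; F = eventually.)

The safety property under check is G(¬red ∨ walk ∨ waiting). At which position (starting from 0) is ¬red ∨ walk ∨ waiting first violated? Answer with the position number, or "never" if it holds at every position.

¬red ∨ walk ∨ waiting holds at every position 0..7, and those are all the positions the trace ever visits, so the invariant G(¬red ∨ walk ∨ waiting) is never violated.

never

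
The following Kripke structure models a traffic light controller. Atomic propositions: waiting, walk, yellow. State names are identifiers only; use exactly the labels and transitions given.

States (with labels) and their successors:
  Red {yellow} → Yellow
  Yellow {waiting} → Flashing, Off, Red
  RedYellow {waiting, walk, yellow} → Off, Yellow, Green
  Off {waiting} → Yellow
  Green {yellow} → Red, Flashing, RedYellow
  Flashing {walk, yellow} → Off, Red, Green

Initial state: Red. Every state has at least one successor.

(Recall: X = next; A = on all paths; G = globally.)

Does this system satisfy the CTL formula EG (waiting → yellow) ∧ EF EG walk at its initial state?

Violated

States satisfying waiting → yellow: {Red, RedYellow, Green, Flashing}.
States satisfying EG (waiting → yellow): {RedYellow, Green, Flashing}.
States satisfying EG walk: ∅.
States satisfying EF EG walk: ∅.
States satisfying EG (waiting → yellow) ∧ EF EG walk: ∅.
Red ∉ Sat(EG (waiting → yellow) ∧ EF EG walk).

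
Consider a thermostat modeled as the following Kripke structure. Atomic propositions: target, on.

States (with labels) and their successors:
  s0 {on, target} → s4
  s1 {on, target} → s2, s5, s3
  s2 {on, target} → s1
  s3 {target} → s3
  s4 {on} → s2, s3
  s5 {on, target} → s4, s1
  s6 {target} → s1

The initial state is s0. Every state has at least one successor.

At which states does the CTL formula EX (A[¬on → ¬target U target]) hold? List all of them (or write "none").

{s0, s1, s2, s3, s4, s5, s6}

States satisfying A[¬on → ¬target U target]: {s0, s1, s2, s3, s4, s5, s6}.
States satisfying EX (A[¬on → ¬target U target]): {s0, s1, s2, s3, s4, s5, s6}.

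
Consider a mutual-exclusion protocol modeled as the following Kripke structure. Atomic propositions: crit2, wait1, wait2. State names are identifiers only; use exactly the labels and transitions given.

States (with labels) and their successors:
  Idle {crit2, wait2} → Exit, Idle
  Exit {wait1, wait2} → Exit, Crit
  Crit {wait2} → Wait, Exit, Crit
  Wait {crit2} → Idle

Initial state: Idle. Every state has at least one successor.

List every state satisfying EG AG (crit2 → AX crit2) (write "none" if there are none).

States satisfying AG (crit2 → AX crit2): ∅.
States satisfying EG AG (crit2 → AX crit2): ∅.

none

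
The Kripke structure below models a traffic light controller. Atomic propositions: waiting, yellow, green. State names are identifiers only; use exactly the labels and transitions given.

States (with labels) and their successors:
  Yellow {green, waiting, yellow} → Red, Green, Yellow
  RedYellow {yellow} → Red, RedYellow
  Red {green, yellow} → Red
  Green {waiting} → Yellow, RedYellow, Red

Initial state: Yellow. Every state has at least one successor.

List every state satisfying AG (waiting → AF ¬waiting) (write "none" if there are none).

States satisfying waiting → AF ¬waiting: {RedYellow, Red}.
States satisfying AG (waiting → AF ¬waiting): {RedYellow, Red}.

{RedYellow, Red}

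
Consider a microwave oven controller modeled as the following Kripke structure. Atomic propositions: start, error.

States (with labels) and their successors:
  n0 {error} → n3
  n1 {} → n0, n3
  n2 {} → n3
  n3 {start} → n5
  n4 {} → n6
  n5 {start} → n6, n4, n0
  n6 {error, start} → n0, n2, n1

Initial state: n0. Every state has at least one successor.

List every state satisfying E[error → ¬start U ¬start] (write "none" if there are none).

{n0, n1, n2, n3, n4, n5}

States satisfying error → ¬start: {n0, n1, n2, n3, n4, n5}.
States satisfying ¬start: {n0, n1, n2, n4}.
States satisfying E[error → ¬start U ¬start]: {n0, n1, n2, n3, n4, n5}.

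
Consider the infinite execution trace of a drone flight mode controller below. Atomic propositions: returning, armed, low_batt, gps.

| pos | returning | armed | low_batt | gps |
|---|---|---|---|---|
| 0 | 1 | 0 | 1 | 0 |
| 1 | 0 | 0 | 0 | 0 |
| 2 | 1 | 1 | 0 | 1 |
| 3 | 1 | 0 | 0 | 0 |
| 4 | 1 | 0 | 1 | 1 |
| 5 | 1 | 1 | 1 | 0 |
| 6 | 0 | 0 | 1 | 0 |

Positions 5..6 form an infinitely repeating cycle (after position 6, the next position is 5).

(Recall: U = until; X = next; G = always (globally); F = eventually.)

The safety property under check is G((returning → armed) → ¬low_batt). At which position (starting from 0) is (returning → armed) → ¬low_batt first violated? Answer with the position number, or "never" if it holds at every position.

5

Check (returning → armed) → ¬low_batt at each position in order: 0 ✓, 1 ✓, 2 ✓, 3 ✓, 4 ✓.
At position 5 the labels are {armed, low_batt, returning}, so (returning → armed) → ¬low_batt is false there. This is the first violation.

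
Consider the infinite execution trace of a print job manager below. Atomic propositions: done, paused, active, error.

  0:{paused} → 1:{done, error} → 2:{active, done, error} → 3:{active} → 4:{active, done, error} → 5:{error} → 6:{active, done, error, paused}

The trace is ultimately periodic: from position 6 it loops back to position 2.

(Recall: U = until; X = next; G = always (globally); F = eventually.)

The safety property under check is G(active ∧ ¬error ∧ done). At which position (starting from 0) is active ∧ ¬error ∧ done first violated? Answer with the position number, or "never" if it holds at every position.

At position 0 the labels are {paused}, so active ∧ ¬error ∧ done is false there. This is the first violation.

0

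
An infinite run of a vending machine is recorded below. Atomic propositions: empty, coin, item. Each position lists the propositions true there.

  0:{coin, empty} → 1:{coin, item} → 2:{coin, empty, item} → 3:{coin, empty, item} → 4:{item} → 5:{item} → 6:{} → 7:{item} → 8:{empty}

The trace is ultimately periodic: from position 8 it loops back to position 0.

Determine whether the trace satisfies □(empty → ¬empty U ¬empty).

empty → ¬empty U ¬empty must hold at every position from 0 onward. It fails at position 0, so □(empty → ¬empty U ¬empty) is false.
Positions where empty holds: 0, 2, 3, 8.
Check ¬empty U ¬empty at each: 0→fails, 2→fails, 3→fails, 8→fails.

Does not hold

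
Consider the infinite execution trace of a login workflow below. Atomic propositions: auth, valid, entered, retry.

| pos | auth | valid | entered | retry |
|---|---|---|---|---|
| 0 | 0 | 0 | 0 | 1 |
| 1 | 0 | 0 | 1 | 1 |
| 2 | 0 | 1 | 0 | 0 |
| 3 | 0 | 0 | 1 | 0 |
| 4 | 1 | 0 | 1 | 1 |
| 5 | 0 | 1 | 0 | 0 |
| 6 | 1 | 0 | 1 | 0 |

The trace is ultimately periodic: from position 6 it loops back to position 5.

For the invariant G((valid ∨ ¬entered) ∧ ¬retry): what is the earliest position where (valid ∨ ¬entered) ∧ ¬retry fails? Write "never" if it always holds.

0

At position 0 the labels are {retry}, so (valid ∨ ¬entered) ∧ ¬retry is false there. This is the first violation.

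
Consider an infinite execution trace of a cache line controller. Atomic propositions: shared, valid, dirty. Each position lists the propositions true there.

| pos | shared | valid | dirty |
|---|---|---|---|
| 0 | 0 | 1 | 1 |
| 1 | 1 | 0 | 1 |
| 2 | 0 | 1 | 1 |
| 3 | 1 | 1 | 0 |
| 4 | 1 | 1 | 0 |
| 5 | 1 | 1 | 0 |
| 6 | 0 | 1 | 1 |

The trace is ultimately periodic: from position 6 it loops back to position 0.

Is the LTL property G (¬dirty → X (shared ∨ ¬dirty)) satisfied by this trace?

Violated

¬dirty → X (shared ∨ ¬dirty) must hold at every position from 0 onward. It fails at position 5, so G (¬dirty → X (shared ∨ ¬dirty)) is false.
Positions where ¬dirty holds: 3, 4, 5.
Check X (shared ∨ ¬dirty) at each: 3→ok, 4→ok, 5→fails.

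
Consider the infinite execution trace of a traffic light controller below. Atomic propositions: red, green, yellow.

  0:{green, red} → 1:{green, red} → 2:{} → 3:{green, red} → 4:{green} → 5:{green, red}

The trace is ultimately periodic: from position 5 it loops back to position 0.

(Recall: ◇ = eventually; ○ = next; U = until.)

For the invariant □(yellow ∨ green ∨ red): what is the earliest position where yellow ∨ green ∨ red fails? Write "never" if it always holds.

2

Check yellow ∨ green ∨ red at each position in order: 0 ✓, 1 ✓.
At position 2 the labels are {}, so yellow ∨ green ∨ red is false there. This is the first violation.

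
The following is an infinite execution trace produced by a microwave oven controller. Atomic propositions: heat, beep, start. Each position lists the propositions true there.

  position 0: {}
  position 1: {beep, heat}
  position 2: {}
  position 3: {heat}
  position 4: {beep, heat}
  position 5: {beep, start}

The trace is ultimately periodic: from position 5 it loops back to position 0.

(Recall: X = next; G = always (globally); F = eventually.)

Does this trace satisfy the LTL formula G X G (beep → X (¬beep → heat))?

Does not hold

X G (beep → X (¬beep → heat)) must hold at every position from 0 onward. It fails at position 0, so G X G (beep → X (¬beep → heat)) is false.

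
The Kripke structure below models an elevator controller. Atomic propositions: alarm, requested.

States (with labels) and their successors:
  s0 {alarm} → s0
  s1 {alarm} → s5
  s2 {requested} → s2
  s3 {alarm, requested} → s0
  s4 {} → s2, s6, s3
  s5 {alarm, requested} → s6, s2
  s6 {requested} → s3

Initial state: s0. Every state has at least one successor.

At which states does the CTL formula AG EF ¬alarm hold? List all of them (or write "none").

{s2}

States satisfying EF ¬alarm: {s1, s2, s4, s5, s6}.
States satisfying AG EF ¬alarm: {s2}.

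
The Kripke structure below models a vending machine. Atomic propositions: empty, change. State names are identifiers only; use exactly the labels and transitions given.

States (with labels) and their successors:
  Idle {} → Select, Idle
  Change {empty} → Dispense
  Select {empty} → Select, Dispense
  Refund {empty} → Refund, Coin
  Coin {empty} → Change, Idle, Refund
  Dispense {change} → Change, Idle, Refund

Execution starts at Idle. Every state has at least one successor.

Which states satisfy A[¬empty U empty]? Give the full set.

{Change, Select, Refund, Coin}

States satisfying ¬empty: {Idle, Dispense}.
States satisfying empty: {Change, Select, Refund, Coin}.
States satisfying A[¬empty U empty]: {Change, Select, Refund, Coin}.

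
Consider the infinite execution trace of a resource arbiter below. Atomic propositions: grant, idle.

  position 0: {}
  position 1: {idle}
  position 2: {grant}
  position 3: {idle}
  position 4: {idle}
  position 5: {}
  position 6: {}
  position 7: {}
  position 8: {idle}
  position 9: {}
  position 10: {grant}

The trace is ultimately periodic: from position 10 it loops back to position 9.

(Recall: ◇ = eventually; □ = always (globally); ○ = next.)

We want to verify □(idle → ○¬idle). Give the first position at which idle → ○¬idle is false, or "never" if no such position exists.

3

Check idle → ○¬idle at each position in order: 0 ✓, 1 ✓, 2 ✓.
At position 3 the labels are {idle} and the next position 4 has {idle}, so idle → ○¬idle is false there. This is the first violation.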